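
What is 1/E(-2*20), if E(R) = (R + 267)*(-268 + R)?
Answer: -1/69916 ≈ -1.4303e-5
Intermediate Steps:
E(R) = (-268 + R)*(267 + R) (E(R) = (267 + R)*(-268 + R) = (-268 + R)*(267 + R))
1/E(-2*20) = 1/(-71556 + (-2*20)**2 - (-2)*20) = 1/(-71556 + (-40)**2 - 1*(-40)) = 1/(-71556 + 1600 + 40) = 1/(-69916) = -1/69916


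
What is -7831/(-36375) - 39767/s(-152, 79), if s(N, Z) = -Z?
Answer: 1447143274/2873625 ≈ 503.60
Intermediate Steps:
-7831/(-36375) - 39767/s(-152, 79) = -7831/(-36375) - 39767/((-1*79)) = -7831*(-1/36375) - 39767/(-79) = 7831/36375 - 39767*(-1/79) = 7831/36375 + 39767/79 = 1447143274/2873625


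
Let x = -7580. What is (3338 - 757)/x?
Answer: -2581/7580 ≈ -0.34050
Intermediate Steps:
(3338 - 757)/x = (3338 - 757)/(-7580) = 2581*(-1/7580) = -2581/7580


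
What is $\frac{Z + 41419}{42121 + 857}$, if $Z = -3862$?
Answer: $\frac{963}{1102} \approx 0.87387$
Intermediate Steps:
$\frac{Z + 41419}{42121 + 857} = \frac{-3862 + 41419}{42121 + 857} = \frac{37557}{42978} = 37557 \cdot \frac{1}{42978} = \frac{963}{1102}$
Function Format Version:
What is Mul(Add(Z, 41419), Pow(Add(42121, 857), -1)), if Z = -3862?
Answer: Rational(963, 1102) ≈ 0.87387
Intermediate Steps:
Mul(Add(Z, 41419), Pow(Add(42121, 857), -1)) = Mul(Add(-3862, 41419), Pow(Add(42121, 857), -1)) = Mul(37557, Pow(42978, -1)) = Mul(37557, Rational(1, 42978)) = Rational(963, 1102)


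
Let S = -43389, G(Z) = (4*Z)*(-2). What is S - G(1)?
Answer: -43381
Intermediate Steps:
G(Z) = -8*Z
S - G(1) = -43389 - (-8) = -43389 - 1*(-8) = -43389 + 8 = -43381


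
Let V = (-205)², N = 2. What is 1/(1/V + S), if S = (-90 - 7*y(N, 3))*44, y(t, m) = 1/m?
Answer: -126075/512200697 ≈ -0.00024614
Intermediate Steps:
V = 42025
S = -12188/3 (S = (-90 - 7/3)*44 = -277/3*44 = -12188/3 ≈ -4062.7)
1/(1/V + S) = 1/(1/42025 - 12188/3) = 1/(-512200697/126075) = -126075/512200697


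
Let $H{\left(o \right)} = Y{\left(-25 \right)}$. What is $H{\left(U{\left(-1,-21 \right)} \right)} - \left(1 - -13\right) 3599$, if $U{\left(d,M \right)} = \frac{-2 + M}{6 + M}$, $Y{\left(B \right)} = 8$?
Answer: $-50378$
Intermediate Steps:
$U{\left(d,M \right)} = \frac{-2 + M}{6 + M}$
$H{\left(o \right)} = 8$
$H{\left(U{\left(-1,-21 \right)} \right)} - \left(1 - -13\right) 3599 = 8 - \left(1 - -13\right) 3599 = 8 - \left(1 + 13\right) 3599 = 8 - 14 \cdot 3599 = 8 - 50386 = -50378$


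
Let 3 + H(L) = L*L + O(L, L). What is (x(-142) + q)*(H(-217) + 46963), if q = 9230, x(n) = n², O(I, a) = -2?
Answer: 2764417518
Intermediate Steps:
H(L) = -5 + L² (H(L) = -3 + (L*L - 2) = -3 + (L² - 2) = -3 + (-2 + L²) = -5 + L²)
(x(-142) + q)*(H(-217) + 46963) = ((-142)² + 9230)*((-5 + (-217)²) + 46963) = (20164 + 9230)*((-5 + 47089) + 46963) = 29394*(47084 + 46963) = 29394*94047 = 2764417518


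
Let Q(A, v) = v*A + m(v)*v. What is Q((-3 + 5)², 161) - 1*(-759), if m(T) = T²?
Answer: 4174684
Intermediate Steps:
Q(A, v) = v³ + A*v (Q(A, v) = v*A + v²*v = A*v + v³ = v³ + A*v)
Q((-3 + 5)², 161) - 1*(-759) = 161*((-3 + 5)² + 161²) - 1*(-759) = 161*(2² + 25921) + 759 = 161*(4 + 25921) + 759 = 161*25925 + 759 = 4173925 + 759 = 4174684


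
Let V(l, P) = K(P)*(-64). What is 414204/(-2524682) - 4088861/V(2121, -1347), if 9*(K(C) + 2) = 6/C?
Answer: -20857877696235993/653104937216 ≈ -31937.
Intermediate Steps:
K(C) = -2 + 2/(3*C) (K(C) = -2 + (6/C)/9 = -2 + 2/(3*C))
V(l, P) = 128 - 128/(3*P) (V(l, P) = (-2 + 2/(3*P))*(-64) = 128 - 128/(3*P))
414204/(-2524682) - 4088861/V(2121, -1347) = 414204/(-2524682) - 4088861/(128 - 128/3/(-1347)) = 414204*(-1/2524682) - 4088861/(128 - 128/3*(-1/1347)) = -207102/1262341 - 4088861/(128 + 128/4041) = -207102/1262341 - 4088861/517376/4041 = -207102/1262341 - 4088861*4041/517376 = -207102/1262341 - 16523087301/517376 = -20857877696235993/653104937216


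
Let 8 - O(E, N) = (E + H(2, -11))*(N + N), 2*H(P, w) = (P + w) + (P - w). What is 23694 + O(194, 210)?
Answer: -58618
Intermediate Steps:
H(P, w) = P (H(P, w) = ((P + w) + (P - w))/2 = (2*P)/2 = P)
O(E, N) = 8 - 2*N*(2 + E) (O(E, N) = 8 - (E + 2)*(N + N) = 8 - (2 + E)*2*N = 8 - 2*N*(2 + E))
23694 + O(194, 210) = 23694 + (8 - 4*210 - 2*194*210) = 23694 + (8 - 840 - 81480) = 23694 - 82312 = -58618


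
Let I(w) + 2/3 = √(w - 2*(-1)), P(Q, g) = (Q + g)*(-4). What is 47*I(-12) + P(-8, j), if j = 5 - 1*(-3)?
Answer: -94/3 + 47*I*√10 ≈ -31.333 + 148.63*I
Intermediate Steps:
j = 8 (j = 5 + 3 = 8)
P(Q, g) = -4*Q - 4*g
I(w) = -⅔ + √(2 + w) (I(w) = -⅔ + √(w - 2*(-1)) = -⅔ + √(w + 2) = -⅔ + √(2 + w))
47*I(-12) + P(-8, j) = 47*(-⅔ + √(2 - 12)) + (-4*(-8) - 4*8) = 47*(-⅔ + √(-10)) + (32 - 32) = 47*(-⅔ + I*√10) + 0 = (-94/3 + 47*I*√10) + 0 = -94/3 + 47*I*√10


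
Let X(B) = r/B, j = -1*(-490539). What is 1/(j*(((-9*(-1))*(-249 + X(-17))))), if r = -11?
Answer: -17/18639500922 ≈ -9.1204e-10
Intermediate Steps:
j = 490539
X(B) = -11/B
1/(j*(((-9*(-1))*(-249 + X(-17))))) = 1/(490539*(((-9*(-1))*(-249 - 11/(-17))))) = 1/(490539*((9*(-249 - 11*(-1/17))))) = 1/(490539*((9*(-249 + 11/17)))) = 1/(490539*((9*(-4222/17)))) = 1/(490539*(-37998/17)) = (1/490539)*(-17/37998) = -17/18639500922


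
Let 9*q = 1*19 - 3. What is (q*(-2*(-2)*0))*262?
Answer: 0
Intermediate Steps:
q = 16/9 (q = (1*19 - 3)/9 = (19 - 3)/9 = (⅑)*16 = 16/9 ≈ 1.7778)
(q*(-2*(-2)*0))*262 = (16*(-2*(-2)*0)/9)*262 = (16*(4*0)/9)*262 = ((16/9)*0)*262 = 0*262 = 0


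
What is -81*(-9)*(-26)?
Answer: -18954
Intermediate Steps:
-81*(-9)*(-26) = -27*(-27)*(-26) = 729*(-26) = -18954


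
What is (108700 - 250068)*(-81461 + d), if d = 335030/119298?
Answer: 686892929114032/59649 ≈ 1.1516e+10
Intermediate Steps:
d = 167515/59649 (d = 335030*(1/119298) = 167515/59649 ≈ 2.8083)
(108700 - 250068)*(-81461 + d) = (108700 - 250068)*(-81461 + 167515/59649) = -141368*(-4858899674/59649) = 686892929114032/59649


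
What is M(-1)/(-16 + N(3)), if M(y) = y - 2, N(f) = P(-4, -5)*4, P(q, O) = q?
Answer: 3/32 ≈ 0.093750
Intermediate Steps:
N(f) = -16 (N(f) = -4*4 = -16)
M(y) = -2 + y
M(-1)/(-16 + N(3)) = (-2 - 1)/(-16 - 16) = -3/(-32) = -3*(-1/32) = 3/32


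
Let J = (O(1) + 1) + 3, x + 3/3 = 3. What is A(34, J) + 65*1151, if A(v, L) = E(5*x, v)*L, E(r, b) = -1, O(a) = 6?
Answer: 74805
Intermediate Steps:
x = 2 (x = -1 + 3 = 2)
J = 10 (J = (6 + 1) + 3 = 7 + 3 = 10)
A(v, L) = -L
A(34, J) + 65*1151 = -1*10 + 65*1151 = -10 + 74815 = 74805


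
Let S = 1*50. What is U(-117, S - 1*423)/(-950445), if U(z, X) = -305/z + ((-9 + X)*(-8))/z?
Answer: 917/37067355 ≈ 2.4739e-5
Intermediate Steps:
S = 50
U(z, X) = -305/z + (72 - 8*X)/z
U(-117, S - 1*423)/(-950445) = ((-233 - 8*(50 - 1*423))/(-117))/(-950445) = -(-233 - 8*(50 - 423))/117*(-1/950445) = -(-233 - 8*(-373))/117*(-1/950445) = -(-233 + 2984)/117*(-1/950445) = -1/117*2751*(-1/950445) = -917/39*(-1/950445) = 917/37067355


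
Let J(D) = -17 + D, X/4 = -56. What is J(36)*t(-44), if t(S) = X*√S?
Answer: -8512*I*√11 ≈ -28231.0*I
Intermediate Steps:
X = -224 (X = 4*(-56) = -224)
t(S) = -224*√S
J(36)*t(-44) = (-17 + 36)*(-448*I*√11) = 19*(-448*I*√11) = -8512*I*√11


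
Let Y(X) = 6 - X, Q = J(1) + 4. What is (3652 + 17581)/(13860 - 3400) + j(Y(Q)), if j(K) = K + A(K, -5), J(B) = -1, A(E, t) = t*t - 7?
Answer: 240893/10460 ≈ 23.030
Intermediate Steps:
A(E, t) = -7 + t² (A(E, t) = t² - 7 = -7 + t²)
Q = 3 (Q = -1 + 4 = 3)
j(K) = 18 + K (j(K) = K + (-7 + (-5)²) = K + (-7 + 25) = K + 18 = 18 + K)
(3652 + 17581)/(13860 - 3400) + j(Y(Q)) = (3652 + 17581)/(13860 - 3400) + (18 + (6 - 1*3)) = 21233/10460 + (18 + (6 - 3)) = 21233*(1/10460) + (18 + 3) = 21233/10460 + 21 = 240893/10460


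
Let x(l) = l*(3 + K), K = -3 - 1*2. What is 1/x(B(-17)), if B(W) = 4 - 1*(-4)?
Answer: -1/16 ≈ -0.062500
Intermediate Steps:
K = -5 (K = -3 - 2 = -5)
B(W) = 8 (B(W) = 4 + 4 = 8)
x(l) = -2*l (x(l) = l*(3 - 5) = l*(-2) = -2*l)
1/x(B(-17)) = 1/(-2*8) = 1/(-16) = -1/16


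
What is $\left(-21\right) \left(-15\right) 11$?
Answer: $3465$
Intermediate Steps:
$\left(-21\right) \left(-15\right) 11 = 315 \cdot 11 = 3465$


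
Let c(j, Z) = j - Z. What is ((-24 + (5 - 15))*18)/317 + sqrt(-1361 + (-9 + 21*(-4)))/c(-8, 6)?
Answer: -612/317 - I*sqrt(1454)/14 ≈ -1.9306 - 2.7237*I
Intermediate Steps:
((-24 + (5 - 15))*18)/317 + sqrt(-1361 + (-9 + 21*(-4)))/c(-8, 6) = ((-24 + (5 - 15))*18)/317 + sqrt(-1361 + (-9 + 21*(-4)))/(-8 - 1*6) = ((-24 - 10)*18)*(1/317) + sqrt(-1361 + (-9 - 84))/(-8 - 6) = -34*18*(1/317) + sqrt(-1361 - 93)/(-14) = -612*1/317 + sqrt(-1454)*(-1/14) = -612/317 + (I*sqrt(1454))*(-1/14) = -612/317 - I*sqrt(1454)/14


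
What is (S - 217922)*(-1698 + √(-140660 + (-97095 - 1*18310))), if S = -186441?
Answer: 686608374 - 404363*I*√256065 ≈ 6.8661e+8 - 2.0462e+8*I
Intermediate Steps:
(S - 217922)*(-1698 + √(-140660 + (-97095 - 1*18310))) = (-186441 - 217922)*(-1698 + √(-140660 + (-97095 - 1*18310))) = -404363*(-1698 + √(-140660 + (-97095 - 18310))) = -404363*(-1698 + √(-140660 - 115405)) = -404363*(-1698 + √(-256065)) = -404363*(-1698 + I*√256065) = 686608374 - 404363*I*√256065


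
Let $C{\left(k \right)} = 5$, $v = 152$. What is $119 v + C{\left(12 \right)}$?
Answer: $18093$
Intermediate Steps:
$119 v + C{\left(12 \right)} = 119 \cdot 152 + 5 = 18088 + 5 = 18093$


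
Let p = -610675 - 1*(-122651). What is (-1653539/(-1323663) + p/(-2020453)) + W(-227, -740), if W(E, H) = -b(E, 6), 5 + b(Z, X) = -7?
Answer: 36079663697147/2674398879339 ≈ 13.491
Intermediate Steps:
b(Z, X) = -12 (b(Z, X) = -5 - 7 = -12)
W(E, H) = 12 (W(E, H) = -1*(-12) = 12)
p = -488024 (p = -610675 + 122651 = -488024)
(-1653539/(-1323663) + p/(-2020453)) + W(-227, -740) = (-1653539/(-1323663) - 488024/(-2020453)) + 12 = (-1653539*(-1/1323663) - 488024*(-1/2020453)) + 12 = (1653539/1323663 + 488024/2020453) + 12 = 3986877145079/2674398879339 + 12 = 36079663697147/2674398879339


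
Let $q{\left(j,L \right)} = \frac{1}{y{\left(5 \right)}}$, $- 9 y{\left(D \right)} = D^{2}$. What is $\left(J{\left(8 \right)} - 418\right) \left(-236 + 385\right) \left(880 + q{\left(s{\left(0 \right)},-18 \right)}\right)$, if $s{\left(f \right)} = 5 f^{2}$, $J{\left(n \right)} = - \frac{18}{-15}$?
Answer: $- \frac{6828557356}{125} \approx -5.4628 \cdot 10^{7}$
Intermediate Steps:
$J{\left(n \right)} = \frac{6}{5}$ ($J{\left(n \right)} = \left(-18\right) \left(- \frac{1}{15}\right) = \frac{6}{5}$)
$y{\left(D \right)} = - \frac{D^{2}}{9}$
$q{\left(j,L \right)} = - \frac{9}{25}$ ($q{\left(j,L \right)} = \frac{1}{\left(- \frac{1}{9}\right) 5^{2}} = \frac{1}{\left(- \frac{1}{9}\right) 25} = \frac{1}{- \frac{25}{9}} = - \frac{9}{25}$)
$\left(J{\left(8 \right)} - 418\right) \left(-236 + 385\right) \left(880 + q{\left(s{\left(0 \right)},-18 \right)}\right) = \left(\frac{6}{5} - 418\right) \left(-236 + 385\right) \left(880 - \frac{9}{25}\right) = \left(- \frac{2084}{5}\right) 149 \cdot \frac{21991}{25} = \left(- \frac{310516}{5}\right) \frac{21991}{25} = - \frac{6828557356}{125}$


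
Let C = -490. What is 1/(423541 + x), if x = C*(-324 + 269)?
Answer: 1/450491 ≈ 2.2198e-6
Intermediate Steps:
x = 26950 (x = -490*(-324 + 269) = -490*(-55) = 26950)
1/(423541 + x) = 1/(423541 + 26950) = 1/450491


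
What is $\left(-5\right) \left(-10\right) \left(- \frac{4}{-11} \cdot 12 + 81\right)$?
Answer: $\frac{46950}{11} \approx 4268.2$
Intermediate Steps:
$\left(-5\right) \left(-10\right) \left(- \frac{4}{-11} \cdot 12 + 81\right) = 50 \left(\left(-4\right) \left(- \frac{1}{11}\right) 12 + 81\right) = 50 \left(\frac{4}{11} \cdot 12 + 81\right) = 50 \left(\frac{48}{11} + 81\right) = 50 \cdot \frac{939}{11} = \frac{46950}{11}$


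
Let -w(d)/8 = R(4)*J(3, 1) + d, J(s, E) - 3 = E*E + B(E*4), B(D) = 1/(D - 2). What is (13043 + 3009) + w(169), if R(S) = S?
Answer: 14556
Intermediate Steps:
B(D) = 1/(-2 + D)
J(s, E) = 3 + E**2 + 1/(-2 + 4*E) (J(s, E) = 3 + (E*E + 1/(-2 + E*4)) = 3 + (E**2 + 1/(-2 + 4*E)) = 3 + E**2 + 1/(-2 + 4*E))
w(d) = -144 - 8*d (w(d) = -8*(4*((1 + 2*(-1 + 2*1)*(3 + 1**2))/(2*(-1 + 2*1))) + d) = -8*(4*((1 + 2*(-1 + 2)*(3 + 1))/(2*(-1 + 2))) + d) = -8*(4*((1/2)*(1 + 2*1*4)/1) + d) = -8*(4*((1/2)*1*(1 + 8)) + d) = -8*(4*((1/2)*1*9) + d) = -8*(4*(9/2) + d) = -8*(18 + d) = -144 - 8*d)
(13043 + 3009) + w(169) = (13043 + 3009) + (-144 - 8*169) = 16052 + (-144 - 1352) = 16052 - 1496 = 14556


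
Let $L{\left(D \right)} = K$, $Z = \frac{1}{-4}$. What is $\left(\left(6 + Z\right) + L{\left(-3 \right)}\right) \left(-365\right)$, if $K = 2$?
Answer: $- \frac{11315}{4} \approx -2828.8$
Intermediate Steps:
$Z = - \frac{1}{4} \approx -0.25$
$L{\left(D \right)} = 2$
$\left(\left(6 + Z\right) + L{\left(-3 \right)}\right) \left(-365\right) = \left(\left(6 - \frac{1}{4}\right) + 2\right) \left(-365\right) = \left(\frac{23}{4} + 2\right) \left(-365\right) = \frac{31}{4} \left(-365\right) = - \frac{11315}{4}$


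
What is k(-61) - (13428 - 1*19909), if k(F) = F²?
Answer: 10202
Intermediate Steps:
k(-61) - (13428 - 1*19909) = (-61)² - (13428 - 1*19909) = 3721 - (13428 - 19909) = 3721 - 1*(-6481) = 3721 + 6481 = 10202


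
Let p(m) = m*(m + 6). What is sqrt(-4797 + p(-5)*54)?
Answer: 3*I*sqrt(563) ≈ 71.183*I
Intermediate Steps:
p(m) = m*(6 + m)
sqrt(-4797 + p(-5)*54) = sqrt(-4797 - 5*(6 - 5)*54) = sqrt(-4797 - 5*1*54) = sqrt(-4797 - 5*54) = sqrt(-4797 - 270) = sqrt(-5067) = 3*I*sqrt(563)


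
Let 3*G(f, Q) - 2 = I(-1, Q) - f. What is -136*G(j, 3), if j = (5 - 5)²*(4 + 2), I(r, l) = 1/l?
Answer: -952/9 ≈ -105.78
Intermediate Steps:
j = 0 (j = 0²*6 = 0*6 = 0)
G(f, Q) = ⅔ - f/3 + 1/(3*Q) (G(f, Q) = ⅔ + (1/Q - f)/3 = ⅔ + (-f/3 + 1/(3*Q)) = ⅔ - f/3 + 1/(3*Q))
-136*G(j, 3) = -136*(1 + 3*(2 - 1*0))/(3*3) = -136*(1 + 3*(2 + 0))/(3*3) = -136*(1 + 3*2)/(3*3) = -136*(1 + 6)/(3*3) = -136*7/(3*3) = -136*7/9 = -952/9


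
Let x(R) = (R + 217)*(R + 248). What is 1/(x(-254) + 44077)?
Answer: 1/44299 ≈ 2.2574e-5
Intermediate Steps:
x(R) = (217 + R)*(248 + R)
1/(x(-254) + 44077) = 1/((53816 + (-254)² + 465*(-254)) + 44077) = 1/((53816 + 64516 - 118110) + 44077) = 1/(222 + 44077) = 1/44299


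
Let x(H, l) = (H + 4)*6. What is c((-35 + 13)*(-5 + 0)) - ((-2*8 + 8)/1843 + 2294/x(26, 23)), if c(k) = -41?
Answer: -8913871/165870 ≈ -53.740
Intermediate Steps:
x(H, l) = 24 + 6*H (x(H, l) = (4 + H)*6 = 24 + 6*H)
c((-35 + 13)*(-5 + 0)) - ((-2*8 + 8)/1843 + 2294/x(26, 23)) = -41 - ((-2*8 + 8)/1843 + 2294/(24 + 6*26)) = -41 - ((-16 + 8)*(1/1843) + 2294/(24 + 156)) = -41 - (-8*1/1843 + 2294/180) = -41 - (-8/1843 + 2294*(1/180)) = -41 - (-8/1843 + 1147/90) = -41 - 1*2113201/165870 = -41 - 2113201/165870 = -8913871/165870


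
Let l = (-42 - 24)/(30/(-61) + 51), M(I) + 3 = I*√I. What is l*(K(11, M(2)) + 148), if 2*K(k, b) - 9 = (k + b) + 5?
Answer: -213378/1027 - 1342*√2/1027 ≈ -209.62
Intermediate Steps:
M(I) = -3 + I^(3/2) (M(I) = -3 + I*√I = -3 + I^(3/2))
K(k, b) = 7 + b/2 + k/2 (K(k, b) = 9/2 + ((k + b) + 5)/2 = 9/2 + ((b + k) + 5)/2 = 9/2 + (5 + b + k)/2 = 9/2 + (5/2 + b/2 + k/2) = 7 + b/2 + k/2)
l = -1342/1027 (l = -66/(30*(-1/61) + 51) = -66/(-30/61 + 51) = -66/3081/61 = -66*61/3081 = -1342/1027 ≈ -1.3067)
l*(K(11, M(2)) + 148) = -1342*((7 + (-3 + 2^(3/2))/2 + (½)*11) + 148)/1027 = -1342*((7 + (-3 + 2*√2)/2 + 11/2) + 148)/1027 = -1342*((7 + (-3/2 + √2) + 11/2) + 148)/1027 = -1342*((11 + √2) + 148)/1027 = -1342*(159 + √2)/1027 = -213378/1027 - 1342*√2/1027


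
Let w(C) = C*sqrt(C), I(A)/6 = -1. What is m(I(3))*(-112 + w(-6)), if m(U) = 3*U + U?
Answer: 2688 + 144*I*sqrt(6) ≈ 2688.0 + 352.73*I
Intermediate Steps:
I(A) = -6 (I(A) = 6*(-1) = -6)
w(C) = C**(3/2)
m(U) = 4*U
m(I(3))*(-112 + w(-6)) = (4*(-6))*(-112 + (-6)**(3/2)) = -24*(-112 - 6*I*sqrt(6)) = 2688 + 144*I*sqrt(6)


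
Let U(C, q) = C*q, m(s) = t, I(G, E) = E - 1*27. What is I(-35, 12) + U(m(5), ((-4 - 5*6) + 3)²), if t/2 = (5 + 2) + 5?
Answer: 23049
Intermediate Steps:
I(G, E) = -27 + E (I(G, E) = E - 27 = -27 + E)
t = 24 (t = 2*((5 + 2) + 5) = 2*(7 + 5) = 2*12 = 24)
m(s) = 24
I(-35, 12) + U(m(5), ((-4 - 5*6) + 3)²) = (-27 + 12) + 24*((-4 - 5*6) + 3)² = -15 + 24*((-4 - 30) + 3)² = -15 + 24*(-34 + 3)² = -15 + 24*(-31)² = -15 + 24*961 = -15 + 23064 = 23049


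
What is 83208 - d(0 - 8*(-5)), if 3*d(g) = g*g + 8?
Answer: 82672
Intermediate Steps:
d(g) = 8/3 + g**2/3 (d(g) = (g*g + 8)/3 = (g**2 + 8)/3 = (8 + g**2)/3 = 8/3 + g**2/3)
83208 - d(0 - 8*(-5)) = 83208 - (8/3 + (0 - 8*(-5))**2/3) = 83208 - (8/3 + (0 + 40)**2/3) = 83208 - (8/3 + (1/3)*40**2) = 83208 - (8/3 + (1/3)*1600) = 83208 - (8/3 + 1600/3) = 83208 - 1*536 = 83208 - 536 = 82672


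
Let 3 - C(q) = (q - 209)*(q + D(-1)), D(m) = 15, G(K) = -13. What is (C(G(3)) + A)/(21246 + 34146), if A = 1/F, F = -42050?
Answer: 18796349/2329233600 ≈ 0.0080698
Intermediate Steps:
A = -1/42050 (A = 1/(-42050) = -1/42050 ≈ -2.3781e-5)
C(q) = 3 - (-209 + q)*(15 + q) (C(q) = 3 - (q - 209)*(q + 15) = 3 - (-209 + q)*(15 + q))
(C(G(3)) + A)/(21246 + 34146) = ((3138 - 1*(-13)**2 + 194*(-13)) - 1/42050)/(21246 + 34146) = ((3138 - 1*169 - 2522) - 1/42050)/55392 = ((3138 - 169 - 2522) - 1/42050)*(1/55392) = (447 - 1/42050)*(1/55392) = (18796349/42050)*(1/55392) = 18796349/2329233600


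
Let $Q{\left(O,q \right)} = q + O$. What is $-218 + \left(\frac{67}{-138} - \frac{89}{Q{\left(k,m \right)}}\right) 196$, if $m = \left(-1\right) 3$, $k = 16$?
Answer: $- \frac{1484540}{897} \approx -1655.0$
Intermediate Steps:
$m = -3$
$Q{\left(O,q \right)} = O + q$
$-218 + \left(\frac{67}{-138} - \frac{89}{Q{\left(k,m \right)}}\right) 196 = -218 + \left(\frac{67}{-138} - \frac{89}{16 - 3}\right) 196 = -218 + \left(67 \left(- \frac{1}{138}\right) - \frac{89}{13}\right) 196 = -218 + \left(- \frac{67}{138} - \frac{89}{13}\right) 196 = -218 - \frac{1288994}{897} = - \frac{1484540}{897}$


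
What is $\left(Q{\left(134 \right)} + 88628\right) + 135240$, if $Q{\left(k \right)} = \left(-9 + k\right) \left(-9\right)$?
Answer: $222743$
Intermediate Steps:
$Q{\left(k \right)} = 81 - 9 k$
$\left(Q{\left(134 \right)} + 88628\right) + 135240 = \left(\left(81 - 1206\right) + 88628\right) + 135240 = \left(-1125 + 88628\right) + 135240 = 87503 + 135240 = 222743$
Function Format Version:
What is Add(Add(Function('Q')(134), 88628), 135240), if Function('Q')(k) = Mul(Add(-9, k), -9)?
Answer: 222743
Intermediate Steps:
Function('Q')(k) = Add(81, Mul(-9, k))
Add(Add(Function('Q')(134), 88628), 135240) = Add(Add(Add(81, Mul(-9, 134)), 88628), 135240) = Add(Add(Add(81, -1206), 88628), 135240) = Add(Add(-1125, 88628), 135240) = Add(87503, 135240) = 222743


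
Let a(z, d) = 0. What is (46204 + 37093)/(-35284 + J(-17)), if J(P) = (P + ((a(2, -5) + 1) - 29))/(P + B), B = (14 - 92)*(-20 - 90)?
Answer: -713272211/302136937 ≈ -2.3608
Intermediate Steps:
B = 8580 (B = -78*(-110) = 8580)
J(P) = (-28 + P)/(8580 + P) (J(P) = (P + ((0 + 1) - 29))/(P + 8580) = (P + (1 - 29))/(8580 + P) = (P - 28)/(8580 + P) = (-28 + P)/(8580 + P))
(46204 + 37093)/(-35284 + J(-17)) = (46204 + 37093)/(-35284 + (-28 - 17)/(8580 - 17)) = 83297/(-35284 - 45/8563) = 83297/(-302136937/8563) = 83297*(-8563/302136937) = -713272211/302136937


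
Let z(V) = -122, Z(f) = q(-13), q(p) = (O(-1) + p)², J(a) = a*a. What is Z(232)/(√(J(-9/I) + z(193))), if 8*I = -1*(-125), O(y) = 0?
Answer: -21125*I*√1901066/1901066 ≈ -15.321*I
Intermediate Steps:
I = 125/8 (I = (-1*(-125))/8 = (⅛)*125 = 125/8 ≈ 15.625)
J(a) = a²
q(p) = p² (q(p) = (0 + p)² = p²)
Z(f) = 169 (Z(f) = (-13)² = 169)
Z(232)/(√(J(-9/I) + z(193))) = 169/(√((-9/125/8)² - 122)) = 169/(√((-9*8/125)² - 122)) = 169/(√((-72/125)² - 122)) = 169/(√(5184/15625 - 122)) = 169/(√(-1901066/15625)) = 169/((I*√1901066/125)) = 169*(-125*I*√1901066/1901066) = -21125*I*√1901066/1901066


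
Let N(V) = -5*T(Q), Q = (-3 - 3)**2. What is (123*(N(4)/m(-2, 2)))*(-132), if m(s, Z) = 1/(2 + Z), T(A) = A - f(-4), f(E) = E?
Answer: 12988800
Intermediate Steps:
Q = 36 (Q = (-6)**2 = 36)
T(A) = 4 + A (T(A) = A - 1*(-4) = A + 4 = 4 + A)
N(V) = -200 (N(V) = -5*(4 + 36) = -5*40 = -200)
(123*(N(4)/m(-2, 2)))*(-132) = (123*(-200/(1/(2 + 2))))*(-132) = (123*(-200/(1/4)))*(-132) = (123*(-200/1/4))*(-132) = (123*(-200*4))*(-132) = (123*(-800))*(-132) = -98400*(-132) = 12988800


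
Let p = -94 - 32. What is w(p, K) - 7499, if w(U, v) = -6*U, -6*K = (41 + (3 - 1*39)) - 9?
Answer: -6743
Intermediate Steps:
K = 2/3 (K = -((41 + (3 - 1*39)) - 9)/6 = -((41 + (3 - 39)) - 9)/6 = -((41 - 36) - 9)/6 = -(5 - 9)/6 = -1/6*(-4) = 2/3 ≈ 0.66667)
p = -126
w(p, K) - 7499 = -6*(-126) - 7499 = 756 - 7499 = -6743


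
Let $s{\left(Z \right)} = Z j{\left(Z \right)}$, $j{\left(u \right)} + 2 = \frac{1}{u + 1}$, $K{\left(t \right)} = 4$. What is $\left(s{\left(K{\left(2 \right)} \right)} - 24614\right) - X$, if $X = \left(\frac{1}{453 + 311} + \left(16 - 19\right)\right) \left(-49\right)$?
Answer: $- \frac{94614279}{3820} \approx -24768.0$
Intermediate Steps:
$j{\left(u \right)} = -2 + \frac{1}{1 + u}$ ($j{\left(u \right)} = -2 + \frac{1}{u + 1} = -2 + \frac{1}{1 + u}$)
$s{\left(Z \right)} = \frac{Z \left(-1 - 2 Z\right)}{1 + Z}$ ($s{\left(Z \right)} = Z \frac{-1 - 2 Z}{1 + Z} = \frac{Z \left(-1 - 2 Z\right)}{1 + Z}$)
$X = \frac{112259}{764}$ ($X = \left(\frac{1}{764} - 3\right) \left(-49\right) = \left(- \frac{2291}{764}\right) \left(-49\right) = \frac{112259}{764} \approx 146.94$)
$\left(s{\left(K{\left(2 \right)} \right)} - 24614\right) - X = \left(\left(-1\right) 4 \frac{1}{1 + 4} \left(1 + 2 \cdot 4\right) - 24614\right) - \frac{112259}{764} = \left(\left(-1\right) 4 \cdot \frac{1}{5} \left(1 + 8\right) - 24614\right) - \frac{112259}{764} = \left(\left(-1\right) 4 \cdot \frac{1}{5} \cdot 9 - 24614\right) - \frac{112259}{764} = \left(- \frac{36}{5} - 24614\right) - \frac{112259}{764} = - \frac{123106}{5} - \frac{112259}{764} = - \frac{94614279}{3820}$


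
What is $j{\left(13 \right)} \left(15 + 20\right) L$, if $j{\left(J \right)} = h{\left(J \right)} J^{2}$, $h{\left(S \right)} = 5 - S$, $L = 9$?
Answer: $-425880$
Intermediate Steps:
$j{\left(J \right)} = J^{2} \left(5 - J\right)$ ($j{\left(J \right)} = \left(5 - J\right) J^{2} = J^{2} \left(5 - J\right)$)
$j{\left(13 \right)} \left(15 + 20\right) L = 13^{2} \left(5 - 13\right) \left(15 + 20\right) 9 = 169 \left(5 - 13\right) 35 \cdot 9 = 169 \left(-8\right) 315 = \left(-1352\right) 315 = -425880$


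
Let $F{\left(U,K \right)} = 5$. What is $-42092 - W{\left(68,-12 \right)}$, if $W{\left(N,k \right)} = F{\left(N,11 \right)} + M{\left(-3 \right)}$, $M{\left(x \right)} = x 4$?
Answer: $-42085$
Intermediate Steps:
$M{\left(x \right)} = 4 x$
$W{\left(N,k \right)} = -7$ ($W{\left(N,k \right)} = 5 + 4 \left(-3\right) = 5 - 12 = -7$)
$-42092 - W{\left(68,-12 \right)} = -42092 - -7 = -42092 + 7 = -42085$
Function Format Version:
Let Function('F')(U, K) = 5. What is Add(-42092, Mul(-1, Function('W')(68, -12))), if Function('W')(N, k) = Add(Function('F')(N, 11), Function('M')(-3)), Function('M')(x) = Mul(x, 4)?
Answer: -42085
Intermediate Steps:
Function('M')(x) = Mul(4, x)
Function('W')(N, k) = -7 (Function('W')(N, k) = Add(5, Mul(4, -3)) = Add(5, -12) = -7)
Add(-42092, Mul(-1, Function('W')(68, -12))) = Add(-42092, Mul(-1, -7)) = Add(-42092, 7) = -42085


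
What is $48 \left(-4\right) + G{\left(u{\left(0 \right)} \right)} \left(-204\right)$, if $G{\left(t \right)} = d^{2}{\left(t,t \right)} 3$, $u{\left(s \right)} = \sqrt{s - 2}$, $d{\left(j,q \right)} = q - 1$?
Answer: $420 + 1224 i \sqrt{2} \approx 420.0 + 1731.0 i$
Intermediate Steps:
$d{\left(j,q \right)} = -1 + q$ ($d{\left(j,q \right)} = q - 1 = -1 + q$)
$u{\left(s \right)} = \sqrt{-2 + s}$
$G{\left(t \right)} = 3 \left(-1 + t\right)^{2}$ ($G{\left(t \right)} = \left(-1 + t\right)^{2} \cdot 3 = 3 \left(-1 + t\right)^{2}$)
$48 \left(-4\right) + G{\left(u{\left(0 \right)} \right)} \left(-204\right) = 48 \left(-4\right) + 3 \left(-1 + \sqrt{-2 + 0}\right)^{2} \left(-204\right) = -192 + 3 \left(-1 + \sqrt{-2}\right)^{2} \left(-204\right) = -192 + 3 \left(-1 + i \sqrt{2}\right)^{2} \left(-204\right) = -192 - 612 \left(-1 + i \sqrt{2}\right)^{2}$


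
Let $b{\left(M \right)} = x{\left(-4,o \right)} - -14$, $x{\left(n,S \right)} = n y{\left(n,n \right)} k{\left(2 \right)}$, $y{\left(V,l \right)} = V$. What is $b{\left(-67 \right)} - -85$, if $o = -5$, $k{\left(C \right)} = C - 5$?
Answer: $51$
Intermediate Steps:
$k{\left(C \right)} = -5 + C$
$x{\left(n,S \right)} = - 3 n^{2}$ ($x{\left(n,S \right)} = n n \left(-5 + 2\right) = n^{2} \left(-3\right) = - 3 n^{2}$)
$b{\left(M \right)} = -34$ ($b{\left(M \right)} = - 3 \left(-4\right)^{2} - -14 = \left(-3\right) 16 + 14 = -48 + 14 = -34$)
$b{\left(-67 \right)} - -85 = -34 - -85 = -34 + 85 = 51$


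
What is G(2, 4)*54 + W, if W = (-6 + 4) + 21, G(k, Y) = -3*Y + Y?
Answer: -413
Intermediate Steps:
G(k, Y) = -2*Y
W = 19 (W = -2 + 21 = 19)
G(2, 4)*54 + W = -2*4*54 + 19 = -8*54 + 19 = -432 + 19 = -413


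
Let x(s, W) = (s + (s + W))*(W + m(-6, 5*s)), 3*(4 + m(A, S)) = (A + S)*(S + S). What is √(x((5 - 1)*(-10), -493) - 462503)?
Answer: 3*I*√1768458 ≈ 3989.5*I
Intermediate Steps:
m(A, S) = -4 + 2*S*(A + S)/3 (m(A, S) = -4 + ((A + S)*(S + S))/3 = -4 + ((A + S)*(2*S))/3 = -4 + (2*S*(A + S))/3 = -4 + 2*S*(A + S)/3)
x(s, W) = (W + 2*s)*(-4 + W - 20*s + 50*s²/3) (x(s, W) = (s + (s + W))*(W + (-4 + 2*(5*s)²/3 + (⅔)*(-6)*(5*s))) = (s + (W + s))*(W + (-4 + 2*(25*s²)/3 - 20*s)) = (W + 2*s)*(W + (-4 + 50*s²/3 - 20*s)) = (W + 2*s)*(W + (-4 - 20*s + 50*s²/3)) = (W + 2*s)*(-4 + W - 20*s + 50*s²/3))
√(x((5 - 1)*(-10), -493) - 462503) = √(((-493)² - 40*100*(5 - 1)² - 8*(5 - 1)*(-10) - 4*(-493) + 100*((5 - 1)*(-10))³/3 - 18*(-493)*(5 - 1)*(-10) + (50/3)*(-493)*((5 - 1)*(-10))²) - 462503) = √((243049 - 40*(4*(-10))² - 32*(-10) + 1972 + 100*(4*(-10))³/3 - 18*(-493)*4*(-10) + (50/3)*(-493)*(4*(-10))²) - 462503) = √((243049 - 40*(-40)² - 8*(-40) + 1972 + (100/3)*(-40)³ - 18*(-493)*(-40) + (50/3)*(-493)*(-40)²) - 462503) = √((243049 - 40*1600 + 320 + 1972 + (100/3)*(-64000) - 354960 + (50/3)*(-493)*1600) - 462503) = √((243049 - 64000 + 320 + 1972 - 6400000/3 - 354960 - 39440000/3) - 462503) = √(-15453619 - 462503) = √(-15916122) = 3*I*√1768458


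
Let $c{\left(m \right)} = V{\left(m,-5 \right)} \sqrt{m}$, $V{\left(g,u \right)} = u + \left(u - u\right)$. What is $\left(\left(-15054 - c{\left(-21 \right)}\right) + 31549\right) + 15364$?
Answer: $31859 + 5 i \sqrt{21} \approx 31859.0 + 22.913 i$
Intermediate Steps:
$V{\left(g,u \right)} = u$ ($V{\left(g,u \right)} = u + 0 = u$)
$c{\left(m \right)} = - 5 \sqrt{m}$
$\left(\left(-15054 - c{\left(-21 \right)}\right) + 31549\right) + 15364 = \left(\left(-15054 - - 5 \sqrt{-21}\right) + 31549\right) + 15364 = \left(\left(-15054 - - 5 i \sqrt{21}\right) + 31549\right) + 15364 = \left(\left(-15054 + 5 i \sqrt{21}\right) + 31549\right) + 15364 = \left(16495 + 5 i \sqrt{21}\right) + 15364 = 31859 + 5 i \sqrt{21}$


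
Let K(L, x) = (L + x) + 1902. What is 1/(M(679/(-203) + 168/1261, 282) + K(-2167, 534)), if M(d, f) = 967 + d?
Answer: 36569/45081839 ≈ 0.00081117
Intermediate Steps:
K(L, x) = 1902 + L + x
1/(M(679/(-203) + 168/1261, 282) + K(-2167, 534)) = 1/((967 + (679/(-203) + 168/1261)) + (1902 - 2167 + 534)) = 1/((967 + (679*(-1/203) + 168*(1/1261))) + 269) = 1/((967 + (-97/29 + 168/1261)) + 269) = 1/((967 - 117445/36569) + 269) = 1/(35244778/36569 + 269) = 1/(45081839/36569) = 36569/45081839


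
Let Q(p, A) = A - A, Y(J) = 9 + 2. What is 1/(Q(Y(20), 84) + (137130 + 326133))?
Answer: 1/463263 ≈ 2.1586e-6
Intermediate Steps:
Y(J) = 11
Q(p, A) = 0
1/(Q(Y(20), 84) + (137130 + 326133)) = 1/(0 + (137130 + 326133)) = 1/(0 + 463263) = 1/463263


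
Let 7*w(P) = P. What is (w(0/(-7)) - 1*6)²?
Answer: 36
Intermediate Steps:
w(P) = P/7
(w(0/(-7)) - 1*6)² = ((0/(-7))/7 - 1*6)² = ((0*(-⅐))/7 - 6)² = ((⅐)*0 - 6)² = (0 - 6)² = (-6)² = 36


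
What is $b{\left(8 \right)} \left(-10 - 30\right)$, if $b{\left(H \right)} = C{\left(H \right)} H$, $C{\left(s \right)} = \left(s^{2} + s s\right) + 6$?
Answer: $-42880$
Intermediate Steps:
$C{\left(s \right)} = 6 + 2 s^{2}$ ($C{\left(s \right)} = \left(s^{2} + s^{2}\right) + 6 = 2 s^{2} + 6 = 6 + 2 s^{2}$)
$b{\left(H \right)} = H \left(6 + 2 H^{2}\right)$ ($b{\left(H \right)} = \left(6 + 2 H^{2}\right) H = H \left(6 + 2 H^{2}\right)$)
$b{\left(8 \right)} \left(-10 - 30\right) = 2 \cdot 8 \left(3 + 8^{2}\right) \left(-10 - 30\right) = 2 \cdot 8 \left(3 + 64\right) \left(-40\right) = 2 \cdot 8 \cdot 67 \left(-40\right) = 1072 \left(-40\right) = -42880$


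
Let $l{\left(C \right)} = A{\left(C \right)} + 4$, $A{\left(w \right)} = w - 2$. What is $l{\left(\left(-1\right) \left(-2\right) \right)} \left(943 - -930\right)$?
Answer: $7492$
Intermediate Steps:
$A{\left(w \right)} = -2 + w$
$l{\left(C \right)} = 2 + C$ ($l{\left(C \right)} = \left(-2 + C\right) + 4 = 2 + C$)
$l{\left(\left(-1\right) \left(-2\right) \right)} \left(943 - -930\right) = \left(2 - -2\right) \left(943 - -930\right) = \left(2 + 2\right) \left(943 + 930\right) = 4 \cdot 1873 = 7492$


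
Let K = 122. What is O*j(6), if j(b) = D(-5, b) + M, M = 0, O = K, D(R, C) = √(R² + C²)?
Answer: 122*√61 ≈ 952.85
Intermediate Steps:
D(R, C) = √(C² + R²)
O = 122
j(b) = √(25 + b²) (j(b) = √(b² + (-5)²) + 0 = √(b² + 25) + 0 = √(25 + b²) + 0 = √(25 + b²))
O*j(6) = 122*√(25 + 6²) = 122*√(25 + 36) = 122*√61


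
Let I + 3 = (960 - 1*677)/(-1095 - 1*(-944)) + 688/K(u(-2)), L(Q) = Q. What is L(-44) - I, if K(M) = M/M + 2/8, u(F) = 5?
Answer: -445092/755 ≈ -589.53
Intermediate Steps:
K(M) = 5/4 (K(M) = 1 + 2*(⅛) = 1 + ¼ = 5/4)
I = 411872/755 (I = -3 + ((960 - 1*677)/(-1095 - 1*(-944)) + 688/(5/4)) = -3 + ((960 - 677)/(-1095 + 944) + 688*(⅘)) = -3 + (283/(-151) + 2752/5) = -3 + (283*(-1/151) + 2752/5) = -3 + (-283/151 + 2752/5) = -3 + 414137/755 = 411872/755 ≈ 545.53)
L(-44) - I = -44 - 1*411872/755 = -44 - 411872/755 = -445092/755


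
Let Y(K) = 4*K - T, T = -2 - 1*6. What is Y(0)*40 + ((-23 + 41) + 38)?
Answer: 376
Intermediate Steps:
T = -8 (T = -2 - 6 = -8)
Y(K) = 8 + 4*K (Y(K) = 4*K - 1*(-8) = 4*K + 8 = 8 + 4*K)
Y(0)*40 + ((-23 + 41) + 38) = (8 + 4*0)*40 + ((-23 + 41) + 38) = (8 + 0)*40 + (18 + 38) = 8*40 + 56 = 320 + 56 = 376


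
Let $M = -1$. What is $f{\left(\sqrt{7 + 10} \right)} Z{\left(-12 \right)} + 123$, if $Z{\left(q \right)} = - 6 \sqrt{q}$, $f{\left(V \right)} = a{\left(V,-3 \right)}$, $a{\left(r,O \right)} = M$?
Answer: $123 + 12 i \sqrt{3} \approx 123.0 + 20.785 i$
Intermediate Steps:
$a{\left(r,O \right)} = -1$
$f{\left(V \right)} = -1$
$f{\left(\sqrt{7 + 10} \right)} Z{\left(-12 \right)} + 123 = - \left(-6\right) \sqrt{-12} + 123 = - \left(-6\right) 2 i \sqrt{3} + 123 = - \left(-12\right) i \sqrt{3} + 123 = 12 i \sqrt{3} + 123 = 123 + 12 i \sqrt{3}$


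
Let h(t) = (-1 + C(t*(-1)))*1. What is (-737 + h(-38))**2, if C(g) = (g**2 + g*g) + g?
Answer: 4787344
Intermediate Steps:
C(g) = g + 2*g**2 (C(g) = (g**2 + g**2) + g = 2*g**2 + g = g + 2*g**2)
h(t) = -1 - t*(1 - 2*t) (h(t) = (-1 + (t*(-1))*(1 + 2*(t*(-1))))*1 = (-1 + (-t)*(1 + 2*(-t)))*1 = (-1 + (-t)*(1 - 2*t))*1 = (-1 - t*(1 - 2*t))*1 = -1 - t*(1 - 2*t))
(-737 + h(-38))**2 = (-737 + (-1 - 1*(-38) + 2*(-38)**2))**2 = (-737 + (-1 + 38 + 2*1444))**2 = (-737 + (-1 + 38 + 2888))**2 = (-737 + 2925)**2 = 2188**2 = 4787344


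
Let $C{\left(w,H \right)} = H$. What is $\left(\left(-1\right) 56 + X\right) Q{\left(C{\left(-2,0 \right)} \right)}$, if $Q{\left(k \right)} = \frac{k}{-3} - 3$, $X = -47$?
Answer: $309$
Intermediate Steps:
$Q{\left(k \right)} = -3 - \frac{k}{3}$ ($Q{\left(k \right)} = k \left(- \frac{1}{3}\right) - 3 = - \frac{k}{3} - 3 = -3 - \frac{k}{3}$)
$\left(\left(-1\right) 56 + X\right) Q{\left(C{\left(-2,0 \right)} \right)} = \left(\left(-1\right) 56 - 47\right) \left(-3 - 0\right) = \left(-56 - 47\right) \left(-3 + 0\right) = \left(-103\right) \left(-3\right) = 309$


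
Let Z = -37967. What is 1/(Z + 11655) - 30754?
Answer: -809199249/26312 ≈ -30754.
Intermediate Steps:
1/(Z + 11655) - 30754 = 1/(-37967 + 11655) - 30754 = 1/(-26312) - 30754 = -1/26312 - 30754 = -809199249/26312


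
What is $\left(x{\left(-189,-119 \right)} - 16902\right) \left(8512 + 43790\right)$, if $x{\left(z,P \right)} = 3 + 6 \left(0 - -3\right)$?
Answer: $-882910062$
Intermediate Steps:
$x{\left(z,P \right)} = 21$ ($x{\left(z,P \right)} = 3 + 6 \left(0 + 3\right) = 3 + 6 \cdot 3 = 3 + 18 = 21$)
$\left(x{\left(-189,-119 \right)} - 16902\right) \left(8512 + 43790\right) = \left(21 - 16902\right) \left(8512 + 43790\right) = \left(-16881\right) 52302 = -882910062$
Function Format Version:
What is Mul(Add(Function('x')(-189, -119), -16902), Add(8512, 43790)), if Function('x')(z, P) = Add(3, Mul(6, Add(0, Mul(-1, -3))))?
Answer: -882910062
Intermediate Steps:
Function('x')(z, P) = 21 (Function('x')(z, P) = Add(3, Mul(6, Add(0, 3))) = Add(3, Mul(6, 3)) = Add(3, 18) = 21)
Mul(Add(Function('x')(-189, -119), -16902), Add(8512, 43790)) = Mul(Add(21, -16902), Add(8512, 43790)) = Mul(-16881, 52302) = -882910062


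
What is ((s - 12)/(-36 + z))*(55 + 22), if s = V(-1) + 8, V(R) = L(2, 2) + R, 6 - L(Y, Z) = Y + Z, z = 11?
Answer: 231/25 ≈ 9.2400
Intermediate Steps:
L(Y, Z) = 6 - Y - Z (L(Y, Z) = 6 - (Y + Z) = 6 + (-Y - Z) = 6 - Y - Z)
V(R) = 2 + R (V(R) = (6 - 1*2 - 1*2) + R = (6 - 2 - 2) + R = 2 + R)
s = 9 (s = (2 - 1) + 8 = 1 + 8 = 9)
((s - 12)/(-36 + z))*(55 + 22) = ((9 - 12)/(-36 + 11))*(55 + 22) = -3/(-25)*77 = -3*(-1/25)*77 = (3/25)*77 = 231/25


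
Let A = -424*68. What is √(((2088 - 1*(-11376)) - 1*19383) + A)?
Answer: I*√34751 ≈ 186.42*I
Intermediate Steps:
A = -28832
√(((2088 - 1*(-11376)) - 1*19383) + A) = √(((2088 - 1*(-11376)) - 1*19383) - 28832) = √(((2088 + 11376) - 19383) - 28832) = √((13464 - 19383) - 28832) = √(-5919 - 28832) = √(-34751) = I*√34751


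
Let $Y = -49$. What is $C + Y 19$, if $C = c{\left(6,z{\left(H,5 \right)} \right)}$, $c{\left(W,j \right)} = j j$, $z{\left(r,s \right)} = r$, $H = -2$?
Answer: $-927$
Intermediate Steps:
$c{\left(W,j \right)} = j^{2}$
$C = 4$ ($C = \left(-2\right)^{2} = 4$)
$C + Y 19 = 4 - 931 = -927$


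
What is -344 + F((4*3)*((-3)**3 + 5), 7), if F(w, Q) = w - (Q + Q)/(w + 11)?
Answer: -153810/253 ≈ -607.94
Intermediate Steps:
F(w, Q) = w - 2*Q/(11 + w)
-344 + F((4*3)*((-3)**3 + 5), 7) = -344 + (((4*3)*((-3)**3 + 5))**2 - 2*7 + 11*((4*3)*((-3)**3 + 5)))/(11 + (4*3)*((-3)**3 + 5)) = -344 + ((12*(-27 + 5))**2 - 14 + 11*(12*(-27 + 5)))/(11 + 12*(-27 + 5)) = -344 + ((12*(-22))**2 - 14 + 11*(12*(-22)))/(11 + 12*(-22)) = -344 + ((-264)**2 - 14 + 11*(-264))/(11 - 264) = -344 + (69696 - 14 - 2904)/(-253) = -344 - 1/253*66778 = -344 - 66778/253 = -153810/253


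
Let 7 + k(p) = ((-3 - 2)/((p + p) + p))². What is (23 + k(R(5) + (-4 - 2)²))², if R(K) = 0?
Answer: 34837849201/136048896 ≈ 256.07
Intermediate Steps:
k(p) = -7 + 25/(9*p²) (k(p) = -7 + ((-3 - 2)/((p + p) + p))² = -7 + (-5/(2*p + p))² = -7 + (-5*1/(3*p))² = -7 + (-5/(3*p))² = -7 + 25/(9*p²))
(23 + k(R(5) + (-4 - 2)²))² = (23 + (-7 + 25/(9*(0 + (-4 - 2)²)²)))² = (23 + (-7 + 25/(9*(0 + (-6)²)²)))² = (23 + (-7 + 25/(9*(0 + 36)²)))² = (23 + (-7 + (25/9)/36²))² = (23 + (-7 + (25/9)*(1/1296)))² = (23 + (-7 + 25/11664))² = (23 - 81623/11664)² = (186649/11664)² = 34837849201/136048896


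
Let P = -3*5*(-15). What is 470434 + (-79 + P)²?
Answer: 491750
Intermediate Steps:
P = 225 (P = -15*(-15) = 225)
470434 + (-79 + P)² = 470434 + (-79 + 225)² = 470434 + 146² = 470434 + 21316 = 491750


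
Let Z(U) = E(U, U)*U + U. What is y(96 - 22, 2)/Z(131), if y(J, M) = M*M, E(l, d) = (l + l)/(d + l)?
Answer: 2/131 ≈ 0.015267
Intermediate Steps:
E(l, d) = 2*l/(d + l) (E(l, d) = (2*l)/(d + l) = 2*l/(d + l))
y(J, M) = M²
Z(U) = 2*U (Z(U) = (2*U/(U + U))*U + U = (2*U/((2*U)))*U + U = (2*U*(1/(2*U)))*U + U = 1*U + U = U + U = 2*U)
y(96 - 22, 2)/Z(131) = 2²/((2*131)) = 4/262 = 4*(1/262) = 2/131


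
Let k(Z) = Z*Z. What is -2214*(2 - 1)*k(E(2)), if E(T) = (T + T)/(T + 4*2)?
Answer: -8856/25 ≈ -354.24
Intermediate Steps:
E(T) = 2*T/(8 + T) (E(T) = (2*T)/(T + 8) = (2*T)/(8 + T) = 2*T/(8 + T))
k(Z) = Z**2
-2214*(2 - 1)*k(E(2)) = -2214*(2 - 1)*(2*2/(8 + 2))**2 = -2214*(2*2/10)**2 = -2214*(2*2*(1/10))**2 = -2214*(2/5)**2 = -2214*4/25 = -8856/25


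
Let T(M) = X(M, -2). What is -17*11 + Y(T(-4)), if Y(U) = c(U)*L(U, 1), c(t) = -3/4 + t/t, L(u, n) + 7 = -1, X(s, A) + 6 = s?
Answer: -189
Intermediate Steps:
X(s, A) = -6 + s
L(u, n) = -8 (L(u, n) = -7 - 1 = -8)
c(t) = 1/4 (c(t) = -3*1/4 + 1 = -3/4 + 1 = 1/4)
T(M) = -6 + M
Y(U) = -2 (Y(U) = (1/4)*(-8) = -2)
-17*11 + Y(T(-4)) = -17*11 - 2 = -187 - 2 = -189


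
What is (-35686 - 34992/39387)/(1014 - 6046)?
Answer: 13780387/1943092 ≈ 7.0920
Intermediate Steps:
(-35686 - 34992/39387)/(1014 - 6046) = (-35686 - 34992*1/39387)/(-5032) = (-35686 - 11664/13129)*(-1/5032) = -468533158/13129*(-1/5032) = 13780387/1943092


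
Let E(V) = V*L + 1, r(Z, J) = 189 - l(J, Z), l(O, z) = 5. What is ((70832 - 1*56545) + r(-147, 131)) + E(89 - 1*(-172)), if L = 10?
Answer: 17082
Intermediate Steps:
r(Z, J) = 184 (r(Z, J) = 189 - 1*5 = 189 - 5 = 184)
E(V) = 1 + 10*V (E(V) = V*10 + 1 = 10*V + 1 = 1 + 10*V)
((70832 - 1*56545) + r(-147, 131)) + E(89 - 1*(-172)) = ((70832 - 1*56545) + 184) + (1 + 10*(89 - 1*(-172))) = ((70832 - 56545) + 184) + (1 + 10*(89 + 172)) = (14287 + 184) + (1 + 10*261) = 14471 + (1 + 2610) = 14471 + 2611 = 17082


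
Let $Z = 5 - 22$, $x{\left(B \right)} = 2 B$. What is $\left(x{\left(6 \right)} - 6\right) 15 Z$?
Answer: $-1530$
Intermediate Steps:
$Z = -17$
$\left(x{\left(6 \right)} - 6\right) 15 Z = \left(2 \cdot 6 - 6\right) 15 \left(-17\right) = \left(12 - 6\right) 15 \left(-17\right) = 6 \cdot 15 \left(-17\right) = 90 \left(-17\right) = -1530$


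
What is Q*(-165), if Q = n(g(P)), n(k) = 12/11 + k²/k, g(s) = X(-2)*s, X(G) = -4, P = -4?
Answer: -2820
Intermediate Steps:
g(s) = -4*s
n(k) = 12/11 + k (n(k) = 12*(1/11) + k = 12/11 + k)
Q = 188/11 (Q = 12/11 - 4*(-4) = 12/11 + 16 = 188/11 ≈ 17.091)
Q*(-165) = (188/11)*(-165) = -2820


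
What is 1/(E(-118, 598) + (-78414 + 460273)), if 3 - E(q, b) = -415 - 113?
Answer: 1/382390 ≈ 2.6151e-6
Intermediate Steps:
E(q, b) = 531 (E(q, b) = 3 - (-415 - 113) = 3 - 1*(-528) = 3 + 528 = 531)
1/(E(-118, 598) + (-78414 + 460273)) = 1/(531 + (-78414 + 460273)) = 1/(531 + 381859) = 1/382390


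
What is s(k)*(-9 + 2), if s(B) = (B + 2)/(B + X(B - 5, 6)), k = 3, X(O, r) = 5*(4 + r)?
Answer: -35/53 ≈ -0.66038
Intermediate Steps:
X(O, r) = 20 + 5*r
s(B) = (2 + B)/(50 + B) (s(B) = (B + 2)/(B + (20 + 5*6)) = (2 + B)/(B + (20 + 30)) = (2 + B)/(B + 50) = (2 + B)/(50 + B))
s(k)*(-9 + 2) = ((2 + 3)/(50 + 3))*(-9 + 2) = (5/53)*(-7) = -35/53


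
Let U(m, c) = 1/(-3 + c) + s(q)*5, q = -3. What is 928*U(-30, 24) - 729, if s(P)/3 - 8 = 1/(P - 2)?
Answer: 2265715/21 ≈ 1.0789e+5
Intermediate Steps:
s(P) = 24 + 3/(-2 + P) (s(P) = 24 + 3/(P - 2) = 24 + 3/(-2 + P))
U(m, c) = 117 + 1/(-3 + c) (U(m, c) = 1/(-3 + c) + (3*(-15 + 8*(-3))/(-2 - 3))*5 = 1/(-3 + c) + (3*(-15 - 24)/(-5))*5 = 1/(-3 + c) + (3*(-⅕)*(-39))*5 = 1/(-3 + c) + (117/5)*5 = 1/(-3 + c) + 117 = 117 + 1/(-3 + c))
928*U(-30, 24) - 729 = 928*((-350 + 117*24)/(-3 + 24)) - 729 = 928*((-350 + 2808)/21) - 729 = 928*((1/21)*2458) - 729 = 928*(2458/21) - 729 = 2281024/21 - 729 = 2265715/21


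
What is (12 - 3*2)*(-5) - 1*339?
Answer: -369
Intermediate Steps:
(12 - 3*2)*(-5) - 1*339 = (12 - 6)*(-5) - 339 = 6*(-5) - 339 = -30 - 339 = -369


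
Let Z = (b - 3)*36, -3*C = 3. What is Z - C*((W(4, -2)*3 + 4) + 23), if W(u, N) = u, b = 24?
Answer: 795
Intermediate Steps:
C = -1 (C = -⅓*3 = -1)
Z = 756 (Z = (24 - 3)*36 = 21*36 = 756)
Z - C*((W(4, -2)*3 + 4) + 23) = 756 - (-1)*((4*3 + 4) + 23) = 756 - (-1)*((12 + 4) + 23) = 756 - (-1)*(16 + 23) = 756 - (-1)*39 = 756 - 1*(-39) = 756 + 39 = 795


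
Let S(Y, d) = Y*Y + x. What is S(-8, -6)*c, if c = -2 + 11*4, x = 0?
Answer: 2688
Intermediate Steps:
S(Y, d) = Y² (S(Y, d) = Y*Y + 0 = Y² + 0 = Y²)
c = 42 (c = -2 + 44 = 42)
S(-8, -6)*c = (-8)²*42 = 64*42 = 2688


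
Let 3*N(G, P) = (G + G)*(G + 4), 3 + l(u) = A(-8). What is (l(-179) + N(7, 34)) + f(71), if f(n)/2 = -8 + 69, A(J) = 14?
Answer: 553/3 ≈ 184.33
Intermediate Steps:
l(u) = 11 (l(u) = -3 + 14 = 11)
f(n) = 122 (f(n) = 2*(-8 + 69) = 2*61 = 122)
N(G, P) = 2*G*(4 + G)/3 (N(G, P) = ((G + G)*(G + 4))/3 = ((2*G)*(4 + G))/3 = (2*G*(4 + G))/3 = 2*G*(4 + G)/3)
(l(-179) + N(7, 34)) + f(71) = (11 + (⅔)*7*(4 + 7)) + 122 = (11 + (⅔)*7*11) + 122 = (11 + 154/3) + 122 = 187/3 + 122 = 553/3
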